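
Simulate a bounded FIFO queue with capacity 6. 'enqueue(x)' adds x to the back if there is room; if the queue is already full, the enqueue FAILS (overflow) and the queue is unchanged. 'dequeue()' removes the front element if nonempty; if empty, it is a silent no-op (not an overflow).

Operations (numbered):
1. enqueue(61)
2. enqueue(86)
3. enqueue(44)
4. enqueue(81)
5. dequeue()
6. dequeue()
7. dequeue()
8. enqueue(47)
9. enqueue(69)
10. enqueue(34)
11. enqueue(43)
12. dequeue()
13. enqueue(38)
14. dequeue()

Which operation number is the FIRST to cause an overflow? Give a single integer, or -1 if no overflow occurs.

Answer: -1

Derivation:
1. enqueue(61): size=1
2. enqueue(86): size=2
3. enqueue(44): size=3
4. enqueue(81): size=4
5. dequeue(): size=3
6. dequeue(): size=2
7. dequeue(): size=1
8. enqueue(47): size=2
9. enqueue(69): size=3
10. enqueue(34): size=4
11. enqueue(43): size=5
12. dequeue(): size=4
13. enqueue(38): size=5
14. dequeue(): size=4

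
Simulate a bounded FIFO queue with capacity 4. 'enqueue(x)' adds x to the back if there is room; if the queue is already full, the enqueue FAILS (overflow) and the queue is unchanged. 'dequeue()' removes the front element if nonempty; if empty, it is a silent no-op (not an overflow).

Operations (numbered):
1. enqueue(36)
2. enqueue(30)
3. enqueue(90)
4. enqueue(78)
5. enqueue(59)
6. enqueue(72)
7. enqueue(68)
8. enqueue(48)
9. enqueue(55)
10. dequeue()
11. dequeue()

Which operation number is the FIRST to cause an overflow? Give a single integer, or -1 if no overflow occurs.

Answer: 5

Derivation:
1. enqueue(36): size=1
2. enqueue(30): size=2
3. enqueue(90): size=3
4. enqueue(78): size=4
5. enqueue(59): size=4=cap → OVERFLOW (fail)
6. enqueue(72): size=4=cap → OVERFLOW (fail)
7. enqueue(68): size=4=cap → OVERFLOW (fail)
8. enqueue(48): size=4=cap → OVERFLOW (fail)
9. enqueue(55): size=4=cap → OVERFLOW (fail)
10. dequeue(): size=3
11. dequeue(): size=2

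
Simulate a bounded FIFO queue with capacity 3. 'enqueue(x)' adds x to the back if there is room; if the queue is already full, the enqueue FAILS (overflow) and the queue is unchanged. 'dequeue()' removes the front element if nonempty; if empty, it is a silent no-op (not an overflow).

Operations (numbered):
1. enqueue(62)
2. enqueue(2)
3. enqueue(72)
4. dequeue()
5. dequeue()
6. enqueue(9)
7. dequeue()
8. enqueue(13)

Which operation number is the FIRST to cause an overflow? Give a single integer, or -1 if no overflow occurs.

Answer: -1

Derivation:
1. enqueue(62): size=1
2. enqueue(2): size=2
3. enqueue(72): size=3
4. dequeue(): size=2
5. dequeue(): size=1
6. enqueue(9): size=2
7. dequeue(): size=1
8. enqueue(13): size=2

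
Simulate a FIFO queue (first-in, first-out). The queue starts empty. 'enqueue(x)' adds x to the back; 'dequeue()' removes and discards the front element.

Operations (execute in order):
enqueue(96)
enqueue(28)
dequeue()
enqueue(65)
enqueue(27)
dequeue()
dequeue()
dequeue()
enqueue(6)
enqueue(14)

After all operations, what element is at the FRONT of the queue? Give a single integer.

enqueue(96): queue = [96]
enqueue(28): queue = [96, 28]
dequeue(): queue = [28]
enqueue(65): queue = [28, 65]
enqueue(27): queue = [28, 65, 27]
dequeue(): queue = [65, 27]
dequeue(): queue = [27]
dequeue(): queue = []
enqueue(6): queue = [6]
enqueue(14): queue = [6, 14]

Answer: 6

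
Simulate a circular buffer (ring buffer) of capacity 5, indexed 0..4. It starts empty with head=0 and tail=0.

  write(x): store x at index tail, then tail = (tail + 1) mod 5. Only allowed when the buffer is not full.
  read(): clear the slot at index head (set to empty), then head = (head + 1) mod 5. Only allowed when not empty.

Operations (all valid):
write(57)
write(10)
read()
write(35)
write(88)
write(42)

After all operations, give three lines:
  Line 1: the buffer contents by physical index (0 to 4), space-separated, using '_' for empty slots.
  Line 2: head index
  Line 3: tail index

write(57): buf=[57 _ _ _ _], head=0, tail=1, size=1
write(10): buf=[57 10 _ _ _], head=0, tail=2, size=2
read(): buf=[_ 10 _ _ _], head=1, tail=2, size=1
write(35): buf=[_ 10 35 _ _], head=1, tail=3, size=2
write(88): buf=[_ 10 35 88 _], head=1, tail=4, size=3
write(42): buf=[_ 10 35 88 42], head=1, tail=0, size=4

Answer: _ 10 35 88 42
1
0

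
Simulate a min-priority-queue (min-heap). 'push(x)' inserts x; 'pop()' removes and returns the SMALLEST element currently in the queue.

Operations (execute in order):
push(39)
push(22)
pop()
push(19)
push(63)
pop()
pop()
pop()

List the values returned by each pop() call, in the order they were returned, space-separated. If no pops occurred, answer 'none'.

Answer: 22 19 39 63

Derivation:
push(39): heap contents = [39]
push(22): heap contents = [22, 39]
pop() → 22: heap contents = [39]
push(19): heap contents = [19, 39]
push(63): heap contents = [19, 39, 63]
pop() → 19: heap contents = [39, 63]
pop() → 39: heap contents = [63]
pop() → 63: heap contents = []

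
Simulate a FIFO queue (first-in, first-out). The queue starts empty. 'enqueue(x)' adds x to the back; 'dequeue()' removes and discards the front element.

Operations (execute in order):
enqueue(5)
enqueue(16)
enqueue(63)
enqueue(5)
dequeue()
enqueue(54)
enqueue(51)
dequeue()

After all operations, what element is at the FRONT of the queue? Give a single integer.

enqueue(5): queue = [5]
enqueue(16): queue = [5, 16]
enqueue(63): queue = [5, 16, 63]
enqueue(5): queue = [5, 16, 63, 5]
dequeue(): queue = [16, 63, 5]
enqueue(54): queue = [16, 63, 5, 54]
enqueue(51): queue = [16, 63, 5, 54, 51]
dequeue(): queue = [63, 5, 54, 51]

Answer: 63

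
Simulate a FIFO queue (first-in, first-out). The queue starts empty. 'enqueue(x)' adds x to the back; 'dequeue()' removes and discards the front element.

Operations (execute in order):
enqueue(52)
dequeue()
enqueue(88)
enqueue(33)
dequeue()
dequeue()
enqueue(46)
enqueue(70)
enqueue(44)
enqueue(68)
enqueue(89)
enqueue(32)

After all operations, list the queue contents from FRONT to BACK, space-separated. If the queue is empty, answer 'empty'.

enqueue(52): [52]
dequeue(): []
enqueue(88): [88]
enqueue(33): [88, 33]
dequeue(): [33]
dequeue(): []
enqueue(46): [46]
enqueue(70): [46, 70]
enqueue(44): [46, 70, 44]
enqueue(68): [46, 70, 44, 68]
enqueue(89): [46, 70, 44, 68, 89]
enqueue(32): [46, 70, 44, 68, 89, 32]

Answer: 46 70 44 68 89 32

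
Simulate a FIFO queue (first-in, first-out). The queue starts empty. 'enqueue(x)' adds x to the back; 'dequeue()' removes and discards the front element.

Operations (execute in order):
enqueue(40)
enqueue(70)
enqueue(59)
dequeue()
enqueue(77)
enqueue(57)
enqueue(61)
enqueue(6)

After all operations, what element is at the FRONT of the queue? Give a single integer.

Answer: 70

Derivation:
enqueue(40): queue = [40]
enqueue(70): queue = [40, 70]
enqueue(59): queue = [40, 70, 59]
dequeue(): queue = [70, 59]
enqueue(77): queue = [70, 59, 77]
enqueue(57): queue = [70, 59, 77, 57]
enqueue(61): queue = [70, 59, 77, 57, 61]
enqueue(6): queue = [70, 59, 77, 57, 61, 6]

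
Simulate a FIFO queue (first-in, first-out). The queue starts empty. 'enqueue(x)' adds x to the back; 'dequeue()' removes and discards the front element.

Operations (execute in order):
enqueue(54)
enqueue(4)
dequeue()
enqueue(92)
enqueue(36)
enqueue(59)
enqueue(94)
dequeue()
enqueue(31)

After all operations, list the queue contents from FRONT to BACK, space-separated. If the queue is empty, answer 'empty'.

Answer: 92 36 59 94 31

Derivation:
enqueue(54): [54]
enqueue(4): [54, 4]
dequeue(): [4]
enqueue(92): [4, 92]
enqueue(36): [4, 92, 36]
enqueue(59): [4, 92, 36, 59]
enqueue(94): [4, 92, 36, 59, 94]
dequeue(): [92, 36, 59, 94]
enqueue(31): [92, 36, 59, 94, 31]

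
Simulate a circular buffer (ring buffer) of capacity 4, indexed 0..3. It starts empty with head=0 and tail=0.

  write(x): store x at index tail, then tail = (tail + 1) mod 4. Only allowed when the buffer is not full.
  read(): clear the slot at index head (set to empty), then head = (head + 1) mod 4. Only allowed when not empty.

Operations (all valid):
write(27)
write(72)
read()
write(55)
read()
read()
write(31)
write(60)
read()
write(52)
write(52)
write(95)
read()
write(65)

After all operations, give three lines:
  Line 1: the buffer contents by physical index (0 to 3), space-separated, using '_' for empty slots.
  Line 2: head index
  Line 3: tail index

Answer: 65 52 52 95
1
1

Derivation:
write(27): buf=[27 _ _ _], head=0, tail=1, size=1
write(72): buf=[27 72 _ _], head=0, tail=2, size=2
read(): buf=[_ 72 _ _], head=1, tail=2, size=1
write(55): buf=[_ 72 55 _], head=1, tail=3, size=2
read(): buf=[_ _ 55 _], head=2, tail=3, size=1
read(): buf=[_ _ _ _], head=3, tail=3, size=0
write(31): buf=[_ _ _ 31], head=3, tail=0, size=1
write(60): buf=[60 _ _ 31], head=3, tail=1, size=2
read(): buf=[60 _ _ _], head=0, tail=1, size=1
write(52): buf=[60 52 _ _], head=0, tail=2, size=2
write(52): buf=[60 52 52 _], head=0, tail=3, size=3
write(95): buf=[60 52 52 95], head=0, tail=0, size=4
read(): buf=[_ 52 52 95], head=1, tail=0, size=3
write(65): buf=[65 52 52 95], head=1, tail=1, size=4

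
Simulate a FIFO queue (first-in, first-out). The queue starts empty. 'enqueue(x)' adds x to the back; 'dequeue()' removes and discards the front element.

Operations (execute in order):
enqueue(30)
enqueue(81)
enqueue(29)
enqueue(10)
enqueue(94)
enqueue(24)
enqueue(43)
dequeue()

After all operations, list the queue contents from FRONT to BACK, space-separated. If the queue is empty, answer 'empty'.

enqueue(30): [30]
enqueue(81): [30, 81]
enqueue(29): [30, 81, 29]
enqueue(10): [30, 81, 29, 10]
enqueue(94): [30, 81, 29, 10, 94]
enqueue(24): [30, 81, 29, 10, 94, 24]
enqueue(43): [30, 81, 29, 10, 94, 24, 43]
dequeue(): [81, 29, 10, 94, 24, 43]

Answer: 81 29 10 94 24 43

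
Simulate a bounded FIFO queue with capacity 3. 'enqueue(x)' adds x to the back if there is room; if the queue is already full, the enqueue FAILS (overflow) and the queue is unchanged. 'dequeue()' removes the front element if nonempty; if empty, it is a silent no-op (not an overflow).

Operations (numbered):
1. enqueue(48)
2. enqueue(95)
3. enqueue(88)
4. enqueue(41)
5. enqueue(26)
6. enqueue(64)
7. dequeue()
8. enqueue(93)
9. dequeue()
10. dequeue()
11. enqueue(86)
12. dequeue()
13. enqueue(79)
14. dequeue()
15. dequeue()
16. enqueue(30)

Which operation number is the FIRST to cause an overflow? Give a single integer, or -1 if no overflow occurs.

Answer: 4

Derivation:
1. enqueue(48): size=1
2. enqueue(95): size=2
3. enqueue(88): size=3
4. enqueue(41): size=3=cap → OVERFLOW (fail)
5. enqueue(26): size=3=cap → OVERFLOW (fail)
6. enqueue(64): size=3=cap → OVERFLOW (fail)
7. dequeue(): size=2
8. enqueue(93): size=3
9. dequeue(): size=2
10. dequeue(): size=1
11. enqueue(86): size=2
12. dequeue(): size=1
13. enqueue(79): size=2
14. dequeue(): size=1
15. dequeue(): size=0
16. enqueue(30): size=1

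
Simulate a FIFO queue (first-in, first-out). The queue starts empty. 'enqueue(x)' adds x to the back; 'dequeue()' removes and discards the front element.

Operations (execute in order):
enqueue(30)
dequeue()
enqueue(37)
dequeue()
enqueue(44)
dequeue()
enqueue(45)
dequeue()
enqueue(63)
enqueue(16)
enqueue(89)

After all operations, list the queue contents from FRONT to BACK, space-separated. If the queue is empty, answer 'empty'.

Answer: 63 16 89

Derivation:
enqueue(30): [30]
dequeue(): []
enqueue(37): [37]
dequeue(): []
enqueue(44): [44]
dequeue(): []
enqueue(45): [45]
dequeue(): []
enqueue(63): [63]
enqueue(16): [63, 16]
enqueue(89): [63, 16, 89]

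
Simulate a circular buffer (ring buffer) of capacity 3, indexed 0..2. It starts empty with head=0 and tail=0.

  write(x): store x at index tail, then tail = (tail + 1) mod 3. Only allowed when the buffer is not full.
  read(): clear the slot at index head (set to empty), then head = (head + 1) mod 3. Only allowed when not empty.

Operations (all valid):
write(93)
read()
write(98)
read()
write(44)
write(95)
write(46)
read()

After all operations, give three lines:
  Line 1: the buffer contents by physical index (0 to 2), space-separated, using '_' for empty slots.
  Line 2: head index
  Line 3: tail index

write(93): buf=[93 _ _], head=0, tail=1, size=1
read(): buf=[_ _ _], head=1, tail=1, size=0
write(98): buf=[_ 98 _], head=1, tail=2, size=1
read(): buf=[_ _ _], head=2, tail=2, size=0
write(44): buf=[_ _ 44], head=2, tail=0, size=1
write(95): buf=[95 _ 44], head=2, tail=1, size=2
write(46): buf=[95 46 44], head=2, tail=2, size=3
read(): buf=[95 46 _], head=0, tail=2, size=2

Answer: 95 46 _
0
2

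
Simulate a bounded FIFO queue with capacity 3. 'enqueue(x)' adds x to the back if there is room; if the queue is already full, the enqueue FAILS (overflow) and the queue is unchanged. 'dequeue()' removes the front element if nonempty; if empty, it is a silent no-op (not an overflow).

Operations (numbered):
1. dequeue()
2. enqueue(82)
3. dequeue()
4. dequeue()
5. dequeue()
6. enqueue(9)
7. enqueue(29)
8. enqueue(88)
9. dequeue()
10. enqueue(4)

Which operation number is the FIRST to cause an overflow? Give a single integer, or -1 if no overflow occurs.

Answer: -1

Derivation:
1. dequeue(): empty, no-op, size=0
2. enqueue(82): size=1
3. dequeue(): size=0
4. dequeue(): empty, no-op, size=0
5. dequeue(): empty, no-op, size=0
6. enqueue(9): size=1
7. enqueue(29): size=2
8. enqueue(88): size=3
9. dequeue(): size=2
10. enqueue(4): size=3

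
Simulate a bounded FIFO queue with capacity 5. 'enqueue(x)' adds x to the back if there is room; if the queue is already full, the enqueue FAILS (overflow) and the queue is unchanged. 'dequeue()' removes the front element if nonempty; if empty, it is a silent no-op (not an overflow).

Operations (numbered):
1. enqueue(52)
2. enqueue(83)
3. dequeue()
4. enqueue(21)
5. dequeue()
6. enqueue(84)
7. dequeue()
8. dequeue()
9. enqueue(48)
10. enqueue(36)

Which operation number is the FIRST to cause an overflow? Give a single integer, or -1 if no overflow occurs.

1. enqueue(52): size=1
2. enqueue(83): size=2
3. dequeue(): size=1
4. enqueue(21): size=2
5. dequeue(): size=1
6. enqueue(84): size=2
7. dequeue(): size=1
8. dequeue(): size=0
9. enqueue(48): size=1
10. enqueue(36): size=2

Answer: -1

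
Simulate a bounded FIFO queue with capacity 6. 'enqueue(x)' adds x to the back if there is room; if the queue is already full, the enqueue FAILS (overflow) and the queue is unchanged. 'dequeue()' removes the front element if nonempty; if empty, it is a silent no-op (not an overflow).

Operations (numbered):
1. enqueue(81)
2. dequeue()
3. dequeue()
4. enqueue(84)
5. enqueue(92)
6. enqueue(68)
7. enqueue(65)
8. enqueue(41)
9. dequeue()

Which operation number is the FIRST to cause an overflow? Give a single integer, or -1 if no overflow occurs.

Answer: -1

Derivation:
1. enqueue(81): size=1
2. dequeue(): size=0
3. dequeue(): empty, no-op, size=0
4. enqueue(84): size=1
5. enqueue(92): size=2
6. enqueue(68): size=3
7. enqueue(65): size=4
8. enqueue(41): size=5
9. dequeue(): size=4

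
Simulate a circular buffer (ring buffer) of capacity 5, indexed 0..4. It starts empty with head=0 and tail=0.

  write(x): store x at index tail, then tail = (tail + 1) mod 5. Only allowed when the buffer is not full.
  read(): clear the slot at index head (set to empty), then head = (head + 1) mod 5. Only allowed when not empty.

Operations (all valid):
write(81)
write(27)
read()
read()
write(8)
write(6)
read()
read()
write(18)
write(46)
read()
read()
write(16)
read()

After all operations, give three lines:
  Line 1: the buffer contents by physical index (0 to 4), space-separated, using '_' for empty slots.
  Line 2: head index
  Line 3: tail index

Answer: _ _ _ _ _
2
2

Derivation:
write(81): buf=[81 _ _ _ _], head=0, tail=1, size=1
write(27): buf=[81 27 _ _ _], head=0, tail=2, size=2
read(): buf=[_ 27 _ _ _], head=1, tail=2, size=1
read(): buf=[_ _ _ _ _], head=2, tail=2, size=0
write(8): buf=[_ _ 8 _ _], head=2, tail=3, size=1
write(6): buf=[_ _ 8 6 _], head=2, tail=4, size=2
read(): buf=[_ _ _ 6 _], head=3, tail=4, size=1
read(): buf=[_ _ _ _ _], head=4, tail=4, size=0
write(18): buf=[_ _ _ _ 18], head=4, tail=0, size=1
write(46): buf=[46 _ _ _ 18], head=4, tail=1, size=2
read(): buf=[46 _ _ _ _], head=0, tail=1, size=1
read(): buf=[_ _ _ _ _], head=1, tail=1, size=0
write(16): buf=[_ 16 _ _ _], head=1, tail=2, size=1
read(): buf=[_ _ _ _ _], head=2, tail=2, size=0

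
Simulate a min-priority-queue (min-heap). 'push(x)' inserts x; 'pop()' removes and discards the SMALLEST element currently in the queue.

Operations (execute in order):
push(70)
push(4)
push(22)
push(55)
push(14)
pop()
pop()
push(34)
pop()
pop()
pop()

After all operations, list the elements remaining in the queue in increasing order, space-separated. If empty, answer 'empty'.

push(70): heap contents = [70]
push(4): heap contents = [4, 70]
push(22): heap contents = [4, 22, 70]
push(55): heap contents = [4, 22, 55, 70]
push(14): heap contents = [4, 14, 22, 55, 70]
pop() → 4: heap contents = [14, 22, 55, 70]
pop() → 14: heap contents = [22, 55, 70]
push(34): heap contents = [22, 34, 55, 70]
pop() → 22: heap contents = [34, 55, 70]
pop() → 34: heap contents = [55, 70]
pop() → 55: heap contents = [70]

Answer: 70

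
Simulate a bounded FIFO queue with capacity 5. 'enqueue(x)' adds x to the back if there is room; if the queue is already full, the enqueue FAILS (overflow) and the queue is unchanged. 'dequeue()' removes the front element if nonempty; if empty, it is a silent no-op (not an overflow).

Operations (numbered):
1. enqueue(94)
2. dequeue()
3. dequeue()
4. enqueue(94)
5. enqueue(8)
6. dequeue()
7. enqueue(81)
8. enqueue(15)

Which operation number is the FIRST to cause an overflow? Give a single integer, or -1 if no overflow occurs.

Answer: -1

Derivation:
1. enqueue(94): size=1
2. dequeue(): size=0
3. dequeue(): empty, no-op, size=0
4. enqueue(94): size=1
5. enqueue(8): size=2
6. dequeue(): size=1
7. enqueue(81): size=2
8. enqueue(15): size=3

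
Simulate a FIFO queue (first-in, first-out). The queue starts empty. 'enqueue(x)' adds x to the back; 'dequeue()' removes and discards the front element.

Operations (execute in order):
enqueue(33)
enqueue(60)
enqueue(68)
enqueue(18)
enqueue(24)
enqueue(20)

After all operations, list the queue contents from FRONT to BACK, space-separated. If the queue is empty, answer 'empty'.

enqueue(33): [33]
enqueue(60): [33, 60]
enqueue(68): [33, 60, 68]
enqueue(18): [33, 60, 68, 18]
enqueue(24): [33, 60, 68, 18, 24]
enqueue(20): [33, 60, 68, 18, 24, 20]

Answer: 33 60 68 18 24 20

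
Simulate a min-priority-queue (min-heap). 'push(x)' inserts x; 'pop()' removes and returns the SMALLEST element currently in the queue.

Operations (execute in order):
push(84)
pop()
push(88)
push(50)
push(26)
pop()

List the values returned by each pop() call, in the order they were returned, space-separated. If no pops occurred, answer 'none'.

push(84): heap contents = [84]
pop() → 84: heap contents = []
push(88): heap contents = [88]
push(50): heap contents = [50, 88]
push(26): heap contents = [26, 50, 88]
pop() → 26: heap contents = [50, 88]

Answer: 84 26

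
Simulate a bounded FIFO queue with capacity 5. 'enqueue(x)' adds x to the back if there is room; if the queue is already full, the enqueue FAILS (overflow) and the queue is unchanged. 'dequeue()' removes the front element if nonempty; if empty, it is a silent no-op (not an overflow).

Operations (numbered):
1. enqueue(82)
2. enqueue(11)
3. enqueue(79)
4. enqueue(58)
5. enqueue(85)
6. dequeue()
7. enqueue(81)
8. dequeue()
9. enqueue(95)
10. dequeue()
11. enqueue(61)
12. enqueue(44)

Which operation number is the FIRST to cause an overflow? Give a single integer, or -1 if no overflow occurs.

1. enqueue(82): size=1
2. enqueue(11): size=2
3. enqueue(79): size=3
4. enqueue(58): size=4
5. enqueue(85): size=5
6. dequeue(): size=4
7. enqueue(81): size=5
8. dequeue(): size=4
9. enqueue(95): size=5
10. dequeue(): size=4
11. enqueue(61): size=5
12. enqueue(44): size=5=cap → OVERFLOW (fail)

Answer: 12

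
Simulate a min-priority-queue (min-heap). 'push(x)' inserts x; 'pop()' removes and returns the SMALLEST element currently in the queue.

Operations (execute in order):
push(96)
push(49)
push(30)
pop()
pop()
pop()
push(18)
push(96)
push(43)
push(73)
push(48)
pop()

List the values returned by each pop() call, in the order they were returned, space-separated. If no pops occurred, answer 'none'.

Answer: 30 49 96 18

Derivation:
push(96): heap contents = [96]
push(49): heap contents = [49, 96]
push(30): heap contents = [30, 49, 96]
pop() → 30: heap contents = [49, 96]
pop() → 49: heap contents = [96]
pop() → 96: heap contents = []
push(18): heap contents = [18]
push(96): heap contents = [18, 96]
push(43): heap contents = [18, 43, 96]
push(73): heap contents = [18, 43, 73, 96]
push(48): heap contents = [18, 43, 48, 73, 96]
pop() → 18: heap contents = [43, 48, 73, 96]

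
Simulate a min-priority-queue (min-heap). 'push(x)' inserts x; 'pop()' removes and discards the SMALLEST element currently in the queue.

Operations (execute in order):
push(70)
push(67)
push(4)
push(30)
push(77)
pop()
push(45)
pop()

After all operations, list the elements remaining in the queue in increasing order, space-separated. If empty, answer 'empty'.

Answer: 45 67 70 77

Derivation:
push(70): heap contents = [70]
push(67): heap contents = [67, 70]
push(4): heap contents = [4, 67, 70]
push(30): heap contents = [4, 30, 67, 70]
push(77): heap contents = [4, 30, 67, 70, 77]
pop() → 4: heap contents = [30, 67, 70, 77]
push(45): heap contents = [30, 45, 67, 70, 77]
pop() → 30: heap contents = [45, 67, 70, 77]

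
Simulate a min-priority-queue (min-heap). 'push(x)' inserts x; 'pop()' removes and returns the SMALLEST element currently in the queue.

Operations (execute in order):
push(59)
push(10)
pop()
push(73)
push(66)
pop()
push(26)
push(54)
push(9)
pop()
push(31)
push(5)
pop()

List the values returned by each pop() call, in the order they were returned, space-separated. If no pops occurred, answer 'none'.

push(59): heap contents = [59]
push(10): heap contents = [10, 59]
pop() → 10: heap contents = [59]
push(73): heap contents = [59, 73]
push(66): heap contents = [59, 66, 73]
pop() → 59: heap contents = [66, 73]
push(26): heap contents = [26, 66, 73]
push(54): heap contents = [26, 54, 66, 73]
push(9): heap contents = [9, 26, 54, 66, 73]
pop() → 9: heap contents = [26, 54, 66, 73]
push(31): heap contents = [26, 31, 54, 66, 73]
push(5): heap contents = [5, 26, 31, 54, 66, 73]
pop() → 5: heap contents = [26, 31, 54, 66, 73]

Answer: 10 59 9 5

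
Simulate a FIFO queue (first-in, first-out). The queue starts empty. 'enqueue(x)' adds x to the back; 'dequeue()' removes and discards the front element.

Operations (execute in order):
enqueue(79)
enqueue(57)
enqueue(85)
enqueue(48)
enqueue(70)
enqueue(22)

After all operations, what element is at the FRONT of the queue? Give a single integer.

enqueue(79): queue = [79]
enqueue(57): queue = [79, 57]
enqueue(85): queue = [79, 57, 85]
enqueue(48): queue = [79, 57, 85, 48]
enqueue(70): queue = [79, 57, 85, 48, 70]
enqueue(22): queue = [79, 57, 85, 48, 70, 22]

Answer: 79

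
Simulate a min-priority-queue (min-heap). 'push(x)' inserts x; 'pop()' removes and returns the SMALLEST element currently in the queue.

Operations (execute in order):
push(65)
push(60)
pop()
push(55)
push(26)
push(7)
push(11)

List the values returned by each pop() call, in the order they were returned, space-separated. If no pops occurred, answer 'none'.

Answer: 60

Derivation:
push(65): heap contents = [65]
push(60): heap contents = [60, 65]
pop() → 60: heap contents = [65]
push(55): heap contents = [55, 65]
push(26): heap contents = [26, 55, 65]
push(7): heap contents = [7, 26, 55, 65]
push(11): heap contents = [7, 11, 26, 55, 65]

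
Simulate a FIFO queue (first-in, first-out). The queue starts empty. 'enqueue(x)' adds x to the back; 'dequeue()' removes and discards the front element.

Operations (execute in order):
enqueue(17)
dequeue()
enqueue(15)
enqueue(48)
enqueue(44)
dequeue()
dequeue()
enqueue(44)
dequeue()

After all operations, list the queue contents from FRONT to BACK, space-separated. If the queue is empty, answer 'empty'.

Answer: 44

Derivation:
enqueue(17): [17]
dequeue(): []
enqueue(15): [15]
enqueue(48): [15, 48]
enqueue(44): [15, 48, 44]
dequeue(): [48, 44]
dequeue(): [44]
enqueue(44): [44, 44]
dequeue(): [44]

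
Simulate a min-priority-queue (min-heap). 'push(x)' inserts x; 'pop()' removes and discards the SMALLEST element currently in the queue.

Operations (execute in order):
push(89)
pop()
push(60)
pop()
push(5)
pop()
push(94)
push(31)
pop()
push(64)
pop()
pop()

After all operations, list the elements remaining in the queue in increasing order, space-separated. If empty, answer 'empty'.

Answer: empty

Derivation:
push(89): heap contents = [89]
pop() → 89: heap contents = []
push(60): heap contents = [60]
pop() → 60: heap contents = []
push(5): heap contents = [5]
pop() → 5: heap contents = []
push(94): heap contents = [94]
push(31): heap contents = [31, 94]
pop() → 31: heap contents = [94]
push(64): heap contents = [64, 94]
pop() → 64: heap contents = [94]
pop() → 94: heap contents = []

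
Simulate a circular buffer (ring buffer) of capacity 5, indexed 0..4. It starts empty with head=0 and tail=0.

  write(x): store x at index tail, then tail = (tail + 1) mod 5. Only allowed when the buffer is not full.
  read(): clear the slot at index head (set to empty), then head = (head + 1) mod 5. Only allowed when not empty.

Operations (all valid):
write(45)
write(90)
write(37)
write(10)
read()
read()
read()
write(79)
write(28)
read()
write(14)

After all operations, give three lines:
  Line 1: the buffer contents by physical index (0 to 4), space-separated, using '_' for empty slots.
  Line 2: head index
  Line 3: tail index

write(45): buf=[45 _ _ _ _], head=0, tail=1, size=1
write(90): buf=[45 90 _ _ _], head=0, tail=2, size=2
write(37): buf=[45 90 37 _ _], head=0, tail=3, size=3
write(10): buf=[45 90 37 10 _], head=0, tail=4, size=4
read(): buf=[_ 90 37 10 _], head=1, tail=4, size=3
read(): buf=[_ _ 37 10 _], head=2, tail=4, size=2
read(): buf=[_ _ _ 10 _], head=3, tail=4, size=1
write(79): buf=[_ _ _ 10 79], head=3, tail=0, size=2
write(28): buf=[28 _ _ 10 79], head=3, tail=1, size=3
read(): buf=[28 _ _ _ 79], head=4, tail=1, size=2
write(14): buf=[28 14 _ _ 79], head=4, tail=2, size=3

Answer: 28 14 _ _ 79
4
2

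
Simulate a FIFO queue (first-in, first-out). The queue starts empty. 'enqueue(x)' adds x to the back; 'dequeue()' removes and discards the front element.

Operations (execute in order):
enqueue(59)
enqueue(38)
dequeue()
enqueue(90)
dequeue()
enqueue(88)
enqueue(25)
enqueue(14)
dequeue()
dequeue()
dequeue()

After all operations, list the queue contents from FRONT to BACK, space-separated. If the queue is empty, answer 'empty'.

Answer: 14

Derivation:
enqueue(59): [59]
enqueue(38): [59, 38]
dequeue(): [38]
enqueue(90): [38, 90]
dequeue(): [90]
enqueue(88): [90, 88]
enqueue(25): [90, 88, 25]
enqueue(14): [90, 88, 25, 14]
dequeue(): [88, 25, 14]
dequeue(): [25, 14]
dequeue(): [14]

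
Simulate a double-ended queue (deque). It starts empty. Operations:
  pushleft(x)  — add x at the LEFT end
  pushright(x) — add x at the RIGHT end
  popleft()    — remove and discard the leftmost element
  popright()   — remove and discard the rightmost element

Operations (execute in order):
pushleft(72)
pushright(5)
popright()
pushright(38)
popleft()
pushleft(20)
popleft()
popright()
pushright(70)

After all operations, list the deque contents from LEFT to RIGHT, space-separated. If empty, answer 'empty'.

Answer: 70

Derivation:
pushleft(72): [72]
pushright(5): [72, 5]
popright(): [72]
pushright(38): [72, 38]
popleft(): [38]
pushleft(20): [20, 38]
popleft(): [38]
popright(): []
pushright(70): [70]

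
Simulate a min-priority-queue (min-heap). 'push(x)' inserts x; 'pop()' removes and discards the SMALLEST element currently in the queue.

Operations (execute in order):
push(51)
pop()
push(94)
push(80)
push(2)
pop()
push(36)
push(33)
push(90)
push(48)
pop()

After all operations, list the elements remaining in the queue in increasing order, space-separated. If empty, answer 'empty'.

push(51): heap contents = [51]
pop() → 51: heap contents = []
push(94): heap contents = [94]
push(80): heap contents = [80, 94]
push(2): heap contents = [2, 80, 94]
pop() → 2: heap contents = [80, 94]
push(36): heap contents = [36, 80, 94]
push(33): heap contents = [33, 36, 80, 94]
push(90): heap contents = [33, 36, 80, 90, 94]
push(48): heap contents = [33, 36, 48, 80, 90, 94]
pop() → 33: heap contents = [36, 48, 80, 90, 94]

Answer: 36 48 80 90 94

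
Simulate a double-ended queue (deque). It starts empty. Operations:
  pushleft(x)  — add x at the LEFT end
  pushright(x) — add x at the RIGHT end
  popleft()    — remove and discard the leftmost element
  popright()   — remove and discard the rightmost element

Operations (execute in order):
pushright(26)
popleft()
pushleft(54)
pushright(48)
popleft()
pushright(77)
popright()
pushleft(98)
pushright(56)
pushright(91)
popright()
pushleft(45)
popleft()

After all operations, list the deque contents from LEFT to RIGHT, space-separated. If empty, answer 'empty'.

Answer: 98 48 56

Derivation:
pushright(26): [26]
popleft(): []
pushleft(54): [54]
pushright(48): [54, 48]
popleft(): [48]
pushright(77): [48, 77]
popright(): [48]
pushleft(98): [98, 48]
pushright(56): [98, 48, 56]
pushright(91): [98, 48, 56, 91]
popright(): [98, 48, 56]
pushleft(45): [45, 98, 48, 56]
popleft(): [98, 48, 56]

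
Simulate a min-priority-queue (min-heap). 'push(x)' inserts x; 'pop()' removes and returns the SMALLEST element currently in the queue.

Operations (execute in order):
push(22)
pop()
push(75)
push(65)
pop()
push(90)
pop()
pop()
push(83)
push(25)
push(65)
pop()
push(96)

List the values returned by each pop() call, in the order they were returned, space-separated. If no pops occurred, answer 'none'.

Answer: 22 65 75 90 25

Derivation:
push(22): heap contents = [22]
pop() → 22: heap contents = []
push(75): heap contents = [75]
push(65): heap contents = [65, 75]
pop() → 65: heap contents = [75]
push(90): heap contents = [75, 90]
pop() → 75: heap contents = [90]
pop() → 90: heap contents = []
push(83): heap contents = [83]
push(25): heap contents = [25, 83]
push(65): heap contents = [25, 65, 83]
pop() → 25: heap contents = [65, 83]
push(96): heap contents = [65, 83, 96]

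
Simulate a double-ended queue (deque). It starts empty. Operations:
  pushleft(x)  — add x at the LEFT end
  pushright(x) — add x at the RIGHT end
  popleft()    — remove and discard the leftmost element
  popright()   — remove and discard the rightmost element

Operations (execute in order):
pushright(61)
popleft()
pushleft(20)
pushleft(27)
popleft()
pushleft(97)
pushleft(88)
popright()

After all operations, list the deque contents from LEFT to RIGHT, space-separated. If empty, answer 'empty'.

pushright(61): [61]
popleft(): []
pushleft(20): [20]
pushleft(27): [27, 20]
popleft(): [20]
pushleft(97): [97, 20]
pushleft(88): [88, 97, 20]
popright(): [88, 97]

Answer: 88 97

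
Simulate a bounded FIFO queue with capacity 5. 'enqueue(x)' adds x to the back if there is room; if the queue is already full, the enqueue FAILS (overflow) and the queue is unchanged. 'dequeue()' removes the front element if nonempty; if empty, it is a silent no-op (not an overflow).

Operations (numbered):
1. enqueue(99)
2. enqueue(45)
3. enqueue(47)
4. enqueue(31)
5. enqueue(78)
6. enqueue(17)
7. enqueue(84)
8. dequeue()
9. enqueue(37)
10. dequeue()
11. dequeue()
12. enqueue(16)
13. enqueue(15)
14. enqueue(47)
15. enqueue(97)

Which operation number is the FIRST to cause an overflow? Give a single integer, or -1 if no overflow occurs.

Answer: 6

Derivation:
1. enqueue(99): size=1
2. enqueue(45): size=2
3. enqueue(47): size=3
4. enqueue(31): size=4
5. enqueue(78): size=5
6. enqueue(17): size=5=cap → OVERFLOW (fail)
7. enqueue(84): size=5=cap → OVERFLOW (fail)
8. dequeue(): size=4
9. enqueue(37): size=5
10. dequeue(): size=4
11. dequeue(): size=3
12. enqueue(16): size=4
13. enqueue(15): size=5
14. enqueue(47): size=5=cap → OVERFLOW (fail)
15. enqueue(97): size=5=cap → OVERFLOW (fail)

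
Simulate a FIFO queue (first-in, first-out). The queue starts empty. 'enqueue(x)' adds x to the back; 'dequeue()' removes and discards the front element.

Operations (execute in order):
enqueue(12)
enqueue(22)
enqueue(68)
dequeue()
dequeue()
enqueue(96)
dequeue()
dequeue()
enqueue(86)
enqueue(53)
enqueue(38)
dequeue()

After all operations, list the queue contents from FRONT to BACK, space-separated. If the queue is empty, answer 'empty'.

enqueue(12): [12]
enqueue(22): [12, 22]
enqueue(68): [12, 22, 68]
dequeue(): [22, 68]
dequeue(): [68]
enqueue(96): [68, 96]
dequeue(): [96]
dequeue(): []
enqueue(86): [86]
enqueue(53): [86, 53]
enqueue(38): [86, 53, 38]
dequeue(): [53, 38]

Answer: 53 38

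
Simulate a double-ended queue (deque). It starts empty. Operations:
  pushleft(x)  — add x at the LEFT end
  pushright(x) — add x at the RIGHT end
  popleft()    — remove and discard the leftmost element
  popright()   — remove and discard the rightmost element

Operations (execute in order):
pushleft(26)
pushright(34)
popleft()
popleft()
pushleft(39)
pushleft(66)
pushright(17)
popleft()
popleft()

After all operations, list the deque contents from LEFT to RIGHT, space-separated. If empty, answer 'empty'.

pushleft(26): [26]
pushright(34): [26, 34]
popleft(): [34]
popleft(): []
pushleft(39): [39]
pushleft(66): [66, 39]
pushright(17): [66, 39, 17]
popleft(): [39, 17]
popleft(): [17]

Answer: 17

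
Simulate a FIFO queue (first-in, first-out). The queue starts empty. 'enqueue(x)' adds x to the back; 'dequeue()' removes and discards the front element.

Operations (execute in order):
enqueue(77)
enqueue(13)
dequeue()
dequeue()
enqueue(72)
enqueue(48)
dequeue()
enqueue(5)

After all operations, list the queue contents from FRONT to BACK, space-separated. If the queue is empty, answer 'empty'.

enqueue(77): [77]
enqueue(13): [77, 13]
dequeue(): [13]
dequeue(): []
enqueue(72): [72]
enqueue(48): [72, 48]
dequeue(): [48]
enqueue(5): [48, 5]

Answer: 48 5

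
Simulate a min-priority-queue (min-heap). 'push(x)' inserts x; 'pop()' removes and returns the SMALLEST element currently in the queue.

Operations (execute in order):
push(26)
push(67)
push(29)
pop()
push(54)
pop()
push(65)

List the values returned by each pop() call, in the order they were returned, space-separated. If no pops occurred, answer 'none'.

Answer: 26 29

Derivation:
push(26): heap contents = [26]
push(67): heap contents = [26, 67]
push(29): heap contents = [26, 29, 67]
pop() → 26: heap contents = [29, 67]
push(54): heap contents = [29, 54, 67]
pop() → 29: heap contents = [54, 67]
push(65): heap contents = [54, 65, 67]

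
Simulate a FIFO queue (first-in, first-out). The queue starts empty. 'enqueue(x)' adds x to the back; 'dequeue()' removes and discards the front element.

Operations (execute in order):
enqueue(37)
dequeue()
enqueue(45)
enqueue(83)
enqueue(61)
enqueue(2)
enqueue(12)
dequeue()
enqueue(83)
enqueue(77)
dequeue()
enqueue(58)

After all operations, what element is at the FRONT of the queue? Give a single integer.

enqueue(37): queue = [37]
dequeue(): queue = []
enqueue(45): queue = [45]
enqueue(83): queue = [45, 83]
enqueue(61): queue = [45, 83, 61]
enqueue(2): queue = [45, 83, 61, 2]
enqueue(12): queue = [45, 83, 61, 2, 12]
dequeue(): queue = [83, 61, 2, 12]
enqueue(83): queue = [83, 61, 2, 12, 83]
enqueue(77): queue = [83, 61, 2, 12, 83, 77]
dequeue(): queue = [61, 2, 12, 83, 77]
enqueue(58): queue = [61, 2, 12, 83, 77, 58]

Answer: 61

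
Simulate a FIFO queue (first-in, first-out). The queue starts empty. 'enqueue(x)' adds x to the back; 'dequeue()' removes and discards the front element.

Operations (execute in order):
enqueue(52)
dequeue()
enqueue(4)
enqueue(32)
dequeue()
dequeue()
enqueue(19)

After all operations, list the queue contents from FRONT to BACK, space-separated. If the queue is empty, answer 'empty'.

enqueue(52): [52]
dequeue(): []
enqueue(4): [4]
enqueue(32): [4, 32]
dequeue(): [32]
dequeue(): []
enqueue(19): [19]

Answer: 19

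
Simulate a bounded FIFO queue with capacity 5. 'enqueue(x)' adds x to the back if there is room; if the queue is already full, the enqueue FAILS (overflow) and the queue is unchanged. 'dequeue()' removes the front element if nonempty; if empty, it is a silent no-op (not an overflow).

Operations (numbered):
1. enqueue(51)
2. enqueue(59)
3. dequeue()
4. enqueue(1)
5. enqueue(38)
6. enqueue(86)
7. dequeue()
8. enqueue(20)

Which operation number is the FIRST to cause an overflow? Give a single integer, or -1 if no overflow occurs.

1. enqueue(51): size=1
2. enqueue(59): size=2
3. dequeue(): size=1
4. enqueue(1): size=2
5. enqueue(38): size=3
6. enqueue(86): size=4
7. dequeue(): size=3
8. enqueue(20): size=4

Answer: -1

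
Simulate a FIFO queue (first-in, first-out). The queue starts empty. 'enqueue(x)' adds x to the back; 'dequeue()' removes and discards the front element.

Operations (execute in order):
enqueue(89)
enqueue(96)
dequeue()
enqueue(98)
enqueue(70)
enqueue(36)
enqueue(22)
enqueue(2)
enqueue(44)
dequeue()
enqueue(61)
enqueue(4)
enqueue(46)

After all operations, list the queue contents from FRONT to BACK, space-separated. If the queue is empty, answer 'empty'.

enqueue(89): [89]
enqueue(96): [89, 96]
dequeue(): [96]
enqueue(98): [96, 98]
enqueue(70): [96, 98, 70]
enqueue(36): [96, 98, 70, 36]
enqueue(22): [96, 98, 70, 36, 22]
enqueue(2): [96, 98, 70, 36, 22, 2]
enqueue(44): [96, 98, 70, 36, 22, 2, 44]
dequeue(): [98, 70, 36, 22, 2, 44]
enqueue(61): [98, 70, 36, 22, 2, 44, 61]
enqueue(4): [98, 70, 36, 22, 2, 44, 61, 4]
enqueue(46): [98, 70, 36, 22, 2, 44, 61, 4, 46]

Answer: 98 70 36 22 2 44 61 4 46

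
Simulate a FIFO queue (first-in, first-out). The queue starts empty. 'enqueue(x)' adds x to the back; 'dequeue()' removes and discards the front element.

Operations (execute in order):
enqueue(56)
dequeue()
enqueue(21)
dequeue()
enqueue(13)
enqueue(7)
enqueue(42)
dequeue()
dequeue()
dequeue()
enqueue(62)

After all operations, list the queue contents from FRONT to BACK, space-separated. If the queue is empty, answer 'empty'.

Answer: 62

Derivation:
enqueue(56): [56]
dequeue(): []
enqueue(21): [21]
dequeue(): []
enqueue(13): [13]
enqueue(7): [13, 7]
enqueue(42): [13, 7, 42]
dequeue(): [7, 42]
dequeue(): [42]
dequeue(): []
enqueue(62): [62]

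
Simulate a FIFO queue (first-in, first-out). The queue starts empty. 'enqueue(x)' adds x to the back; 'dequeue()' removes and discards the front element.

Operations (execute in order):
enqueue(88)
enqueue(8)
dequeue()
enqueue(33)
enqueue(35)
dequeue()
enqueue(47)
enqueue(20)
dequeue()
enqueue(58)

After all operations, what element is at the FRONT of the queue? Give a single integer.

Answer: 35

Derivation:
enqueue(88): queue = [88]
enqueue(8): queue = [88, 8]
dequeue(): queue = [8]
enqueue(33): queue = [8, 33]
enqueue(35): queue = [8, 33, 35]
dequeue(): queue = [33, 35]
enqueue(47): queue = [33, 35, 47]
enqueue(20): queue = [33, 35, 47, 20]
dequeue(): queue = [35, 47, 20]
enqueue(58): queue = [35, 47, 20, 58]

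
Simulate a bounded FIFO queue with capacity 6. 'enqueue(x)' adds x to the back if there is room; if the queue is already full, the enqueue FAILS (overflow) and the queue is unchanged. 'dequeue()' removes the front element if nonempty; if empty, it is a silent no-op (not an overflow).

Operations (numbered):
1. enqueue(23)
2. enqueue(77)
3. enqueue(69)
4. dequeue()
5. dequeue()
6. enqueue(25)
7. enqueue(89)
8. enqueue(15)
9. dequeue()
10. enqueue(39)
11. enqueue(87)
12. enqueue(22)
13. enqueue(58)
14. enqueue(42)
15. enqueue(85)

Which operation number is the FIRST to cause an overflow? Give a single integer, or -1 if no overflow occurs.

Answer: 13

Derivation:
1. enqueue(23): size=1
2. enqueue(77): size=2
3. enqueue(69): size=3
4. dequeue(): size=2
5. dequeue(): size=1
6. enqueue(25): size=2
7. enqueue(89): size=3
8. enqueue(15): size=4
9. dequeue(): size=3
10. enqueue(39): size=4
11. enqueue(87): size=5
12. enqueue(22): size=6
13. enqueue(58): size=6=cap → OVERFLOW (fail)
14. enqueue(42): size=6=cap → OVERFLOW (fail)
15. enqueue(85): size=6=cap → OVERFLOW (fail)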